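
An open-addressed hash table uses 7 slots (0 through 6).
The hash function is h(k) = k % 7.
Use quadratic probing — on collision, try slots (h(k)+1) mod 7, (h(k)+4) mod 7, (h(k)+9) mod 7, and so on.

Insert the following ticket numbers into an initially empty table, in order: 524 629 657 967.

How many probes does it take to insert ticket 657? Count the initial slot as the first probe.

Insert 524: h=6, slot 6 empty => index 6.
Insert 629: h=6, slot 6 occupied => index 0.
Insert 657: h=6, slots 6,0 occupied => index 3.
Insert 967: h=1, slot 1 empty => index 1.
Table: [629, 967, —, 657, —, —, 524]

3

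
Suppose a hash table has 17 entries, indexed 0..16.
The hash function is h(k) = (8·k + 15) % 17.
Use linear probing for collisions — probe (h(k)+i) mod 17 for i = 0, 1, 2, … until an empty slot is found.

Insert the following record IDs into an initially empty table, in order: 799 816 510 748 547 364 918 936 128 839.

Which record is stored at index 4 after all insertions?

128

799: h=15 -> slot 15
816: h=15, probe 15,16 -> slot 16
510: h=15, probe 15,16,0 -> slot 0
748: h=15, probe 15,16,0,1 -> slot 1
547: h=5 -> slot 5
364: h=3 -> slot 3
918: h=15, probe 15,16,0,1,2 -> slot 2
936: h=6 -> slot 6
128: h=2, probe 2,3,4 -> slot 4
839: h=12 -> slot 12
Table: [510, 748, 918, 364, 128, 547, 936, ., ., ., ., ., 839, ., ., 799, 816]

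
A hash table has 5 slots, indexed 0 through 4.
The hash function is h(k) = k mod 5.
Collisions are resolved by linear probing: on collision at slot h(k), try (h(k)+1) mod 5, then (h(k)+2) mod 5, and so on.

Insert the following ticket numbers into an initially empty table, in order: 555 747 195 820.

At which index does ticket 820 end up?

Insert 555: h=0, slot 0 empty → index 0.
Insert 747: h=2, slot 2 empty → index 2.
Insert 195: h=0, slot 0 occupied → index 1.
Insert 820: h=0, slots 0,1,2 occupied → index 3.
Table: [555, 195, 747, 820, _]

3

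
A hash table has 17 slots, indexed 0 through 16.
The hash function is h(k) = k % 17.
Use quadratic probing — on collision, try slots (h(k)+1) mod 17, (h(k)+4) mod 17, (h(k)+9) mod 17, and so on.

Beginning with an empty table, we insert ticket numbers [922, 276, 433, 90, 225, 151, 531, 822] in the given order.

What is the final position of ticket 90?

922 hashes to 4; slot 4 is free → place at 4.
276 hashes to 4; 4 taken → place at 5.
433 hashes to 8; slot 8 is free → place at 8.
90 hashes to 5; 5 taken → place at 6.
225 hashes to 4; 4,5,8 taken → place at 13.
151 hashes to 15; slot 15 is free → place at 15.
531 hashes to 4; 4,5,8,13 taken → place at 3.
822 hashes to 6; 6 taken → place at 7.
Table: [-, -, -, 531, 922, 276, 90, 822, 433, -, -, -, -, 225, -, 151, -]

6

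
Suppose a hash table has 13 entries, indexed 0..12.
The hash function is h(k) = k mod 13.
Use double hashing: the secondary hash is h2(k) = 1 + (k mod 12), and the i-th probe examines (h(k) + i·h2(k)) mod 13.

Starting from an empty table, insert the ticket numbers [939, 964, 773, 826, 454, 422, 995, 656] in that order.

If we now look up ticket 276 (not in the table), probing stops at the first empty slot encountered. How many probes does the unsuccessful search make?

2

939 hashes to 3; slot 3 is free => place at 3.
964 hashes to 2; slot 2 is free => place at 2.
773 hashes to 6; slot 6 is free => place at 6.
826 hashes to 7; slot 7 is free => place at 7.
454 hashes to 12; slot 12 is free => place at 12.
422 hashes to 6, h2=3; 6 taken => place at 9.
995 hashes to 7, h2=12; 7,6 taken => place at 5.
656 hashes to 6, h2=9; 6,2 taken => place at 11.
Table: [., ., 964, 939, ., 995, 773, 826, ., 422, ., 656, 454]
Lookup 276: h=3, h2=1, probe 3,4 → slot 4 empty, not found.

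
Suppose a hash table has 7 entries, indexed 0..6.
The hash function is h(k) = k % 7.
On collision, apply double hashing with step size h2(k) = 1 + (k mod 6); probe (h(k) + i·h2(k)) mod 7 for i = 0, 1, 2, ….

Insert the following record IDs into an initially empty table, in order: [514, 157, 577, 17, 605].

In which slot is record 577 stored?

0

514 hashes to 3; slot 3 is free => place at 3.
157 hashes to 3, h2=2; 3 taken => place at 5.
577 hashes to 3, h2=2; 3,5 taken => place at 0.
17 hashes to 3, h2=6; 3 taken => place at 2.
605 hashes to 3, h2=6; 3,2 taken => place at 1.
Table: [577, 605, 17, 514, ∅, 157, ∅]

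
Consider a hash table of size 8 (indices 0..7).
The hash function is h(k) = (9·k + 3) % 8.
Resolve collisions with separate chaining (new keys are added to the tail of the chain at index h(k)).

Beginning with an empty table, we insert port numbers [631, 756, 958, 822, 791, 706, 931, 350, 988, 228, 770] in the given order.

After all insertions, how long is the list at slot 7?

3

Insert 631: h=2, bucket 2 empty -> new chain.
Insert 756: h=7, bucket 7 empty -> new chain.
Insert 958: h=1, bucket 1 empty -> new chain.
Insert 822: h=1, bucket 1 nonempty -> append to chain.
Insert 791: h=2, bucket 2 nonempty -> append to chain.
Insert 706: h=5, bucket 5 empty -> new chain.
Insert 931: h=6, bucket 6 empty -> new chain.
Insert 350: h=1, bucket 1 nonempty -> append to chain.
Insert 988: h=7, bucket 7 nonempty -> append to chain.
Insert 228: h=7, bucket 7 nonempty -> append to chain.
Insert 770: h=5, bucket 5 nonempty -> append to chain.
Final buckets:
0: .
1: 958 -> 822 -> 350
2: 631 -> 791
3: .
4: .
5: 706 -> 770
6: 931
7: 756 -> 988 -> 228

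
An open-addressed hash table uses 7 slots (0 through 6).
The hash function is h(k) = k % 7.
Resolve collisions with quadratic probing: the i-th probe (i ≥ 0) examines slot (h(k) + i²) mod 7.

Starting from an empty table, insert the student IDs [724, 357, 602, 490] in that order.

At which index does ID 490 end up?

4

Insert 724: h=3, slot 3 empty -> index 3.
Insert 357: h=0, slot 0 empty -> index 0.
Insert 602: h=0, slot 0 occupied -> index 1.
Insert 490: h=0, slots 0,1 occupied -> index 4.
Table: [357, 602, ., 724, 490, ., .]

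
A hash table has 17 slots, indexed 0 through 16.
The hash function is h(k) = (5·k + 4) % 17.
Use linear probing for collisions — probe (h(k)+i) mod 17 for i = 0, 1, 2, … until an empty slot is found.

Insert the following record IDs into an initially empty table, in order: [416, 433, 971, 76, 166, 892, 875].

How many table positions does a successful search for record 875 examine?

6

416 hashes to 10; slot 10 is free → place at 10.
433 hashes to 10; 10 taken → place at 11.
971 hashes to 14; slot 14 is free → place at 14.
76 hashes to 10; 10,11 taken → place at 12.
166 hashes to 1; slot 1 is free → place at 1.
892 hashes to 10; 10,11,12 taken → place at 13.
875 hashes to 10; 10,11,12,13,14 taken → place at 15.
Table: [_, 166, _, _, _, _, _, _, _, _, 416, 433, 76, 892, 971, 875, _]
Lookup 875: h=10, probe 10,11,12,13,14,15 → found at 15.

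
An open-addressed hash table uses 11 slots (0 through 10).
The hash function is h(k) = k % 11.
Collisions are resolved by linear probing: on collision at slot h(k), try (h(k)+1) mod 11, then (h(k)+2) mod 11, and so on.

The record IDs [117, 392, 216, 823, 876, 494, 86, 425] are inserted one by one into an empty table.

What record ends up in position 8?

392

117: h=7 => slot 7
392: h=7, probe 7,8 => slot 8
216: h=7, probe 7,8,9 => slot 9
823: h=9, probe 9,10 => slot 10
876: h=7, probe 7,8,9,10,0 => slot 0
494: h=10, probe 10,0,1 => slot 1
86: h=9, probe 9,10,0,1,2 => slot 2
425: h=7, probe 7,8,9,10,0,1,2,3 => slot 3
Table: [876, 494, 86, 425, -, -, -, 117, 392, 216, 823]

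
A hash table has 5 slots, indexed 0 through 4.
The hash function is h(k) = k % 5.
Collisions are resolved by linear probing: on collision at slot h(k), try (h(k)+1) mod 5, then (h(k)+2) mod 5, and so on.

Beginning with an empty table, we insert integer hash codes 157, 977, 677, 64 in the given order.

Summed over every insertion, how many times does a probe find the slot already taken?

4

157 hashes to 2; slot 2 is free → place at 2.
977 hashes to 2; 2 taken → place at 3.
677 hashes to 2; 2,3 taken → place at 4.
64 hashes to 4; 4 taken → place at 0.
Table: [64, -, 157, 977, 677]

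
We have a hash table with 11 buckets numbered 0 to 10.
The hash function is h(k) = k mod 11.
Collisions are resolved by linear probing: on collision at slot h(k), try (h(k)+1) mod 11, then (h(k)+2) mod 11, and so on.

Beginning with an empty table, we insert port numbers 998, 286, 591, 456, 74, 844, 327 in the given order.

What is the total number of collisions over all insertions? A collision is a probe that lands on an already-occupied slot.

998 hashes to 8; slot 8 is free => place at 8.
286 hashes to 0; slot 0 is free => place at 0.
591 hashes to 8; 8 taken => place at 9.
456 hashes to 5; slot 5 is free => place at 5.
74 hashes to 8; 8,9 taken => place at 10.
844 hashes to 8; 8,9,10,0 taken => place at 1.
327 hashes to 8; 8,9,10,0,1 taken => place at 2.
Table: [286, 844, 327, -, -, 456, -, -, 998, 591, 74]

12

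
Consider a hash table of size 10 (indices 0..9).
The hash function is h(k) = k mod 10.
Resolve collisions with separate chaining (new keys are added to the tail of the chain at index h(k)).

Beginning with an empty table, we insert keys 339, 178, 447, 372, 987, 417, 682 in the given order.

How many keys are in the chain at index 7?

339 -> bucket 9
178 -> bucket 8
447 -> bucket 7
372 -> bucket 2
987 -> bucket 7 (collision)
417 -> bucket 7 (collision)
682 -> bucket 2 (collision)
Final buckets:
0: —
1: —
2: 372 -> 682
3: —
4: —
5: —
6: —
7: 447 -> 987 -> 417
8: 178
9: 339

3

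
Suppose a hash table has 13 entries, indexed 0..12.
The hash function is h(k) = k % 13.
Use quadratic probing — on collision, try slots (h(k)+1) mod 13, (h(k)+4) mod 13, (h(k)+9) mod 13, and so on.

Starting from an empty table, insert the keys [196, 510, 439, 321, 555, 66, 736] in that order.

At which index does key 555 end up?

196 hashes to 1; slot 1 is free -> place at 1.
510 hashes to 3; slot 3 is free -> place at 3.
439 hashes to 10; slot 10 is free -> place at 10.
321 hashes to 9; slot 9 is free -> place at 9.
555 hashes to 9; 9,10 taken -> place at 0.
66 hashes to 1; 1 taken -> place at 2.
736 hashes to 8; slot 8 is free -> place at 8.
Table: [555, 196, 66, 510, _, _, _, _, 736, 321, 439, _, _]

0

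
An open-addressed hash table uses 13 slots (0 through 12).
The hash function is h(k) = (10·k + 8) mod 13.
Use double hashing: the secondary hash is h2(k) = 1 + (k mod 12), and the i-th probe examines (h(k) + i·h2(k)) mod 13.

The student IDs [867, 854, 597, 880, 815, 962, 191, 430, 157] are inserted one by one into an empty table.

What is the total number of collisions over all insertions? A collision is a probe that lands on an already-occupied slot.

867: h=7 -> slot 7
854: h=7, h2=3, probe 7,10 -> slot 10
597: h=11 -> slot 11
880: h=7, h2=5, probe 7,12 -> slot 12
815: h=7, h2=12, probe 7,6 -> slot 6
962: h=8 -> slot 8
191: h=7, h2=12, probe 7,6,5 -> slot 5
430: h=5, h2=11, probe 5,3 -> slot 3
157: h=5, h2=2, probe 5,7,9 -> slot 9
Table: [., ., ., 430, ., 191, 815, 867, 962, 157, 854, 597, 880]

8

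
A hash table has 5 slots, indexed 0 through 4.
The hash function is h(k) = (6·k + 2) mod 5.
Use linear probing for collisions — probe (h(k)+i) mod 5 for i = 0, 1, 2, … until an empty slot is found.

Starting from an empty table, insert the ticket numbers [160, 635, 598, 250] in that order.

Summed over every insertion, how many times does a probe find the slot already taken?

Insert 160: h=2, slot 2 empty → index 2.
Insert 635: h=2, slot 2 occupied → index 3.
Insert 598: h=0, slot 0 empty → index 0.
Insert 250: h=2, slots 2,3 occupied → index 4.
Table: [598, ., 160, 635, 250]

3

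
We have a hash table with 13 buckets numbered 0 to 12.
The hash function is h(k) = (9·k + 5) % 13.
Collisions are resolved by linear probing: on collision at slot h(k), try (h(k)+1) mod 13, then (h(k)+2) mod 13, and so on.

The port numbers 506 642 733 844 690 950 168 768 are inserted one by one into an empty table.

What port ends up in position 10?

Insert 506: h=9, slot 9 empty → index 9.
Insert 642: h=11, slot 11 empty → index 11.
Insert 733: h=11, slot 11 occupied → index 12.
Insert 844: h=9, slot 9 occupied → index 10.
Insert 690: h=1, slot 1 empty → index 1.
Insert 950: h=1, slot 1 occupied → index 2.
Insert 168: h=9, slots 9,10,11,12 occupied → index 0.
Insert 768: h=1, slots 1,2 occupied → index 3.
Table: [168, 690, 950, 768, -, -, -, -, -, 506, 844, 642, 733]

844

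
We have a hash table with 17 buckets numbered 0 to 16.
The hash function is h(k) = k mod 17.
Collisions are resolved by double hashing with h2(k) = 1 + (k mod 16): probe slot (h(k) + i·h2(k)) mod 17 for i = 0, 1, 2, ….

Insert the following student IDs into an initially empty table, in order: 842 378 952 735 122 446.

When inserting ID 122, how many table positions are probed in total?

Insert 842: h=9, slot 9 empty → index 9.
Insert 378: h=4, slot 4 empty → index 4.
Insert 952: h=0, slot 0 empty → index 0.
Insert 735: h=4, h2=16, slot 4 occupied → index 3.
Insert 122: h=3, h2=11, slot 3 occupied → index 14.
Insert 446: h=4, h2=15, slot 4 occupied → index 2.
Table: [952, -, 446, 735, 378, -, -, -, -, 842, -, -, -, -, 122, -, -]

2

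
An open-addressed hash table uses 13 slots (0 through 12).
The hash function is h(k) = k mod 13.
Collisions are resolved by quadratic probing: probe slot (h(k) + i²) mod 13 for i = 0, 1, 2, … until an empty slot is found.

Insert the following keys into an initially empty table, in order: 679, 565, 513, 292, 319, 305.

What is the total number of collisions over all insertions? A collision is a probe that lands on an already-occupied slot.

Insert 679: h=3, slot 3 empty → index 3.
Insert 565: h=6, slot 6 empty → index 6.
Insert 513: h=6, slot 6 occupied → index 7.
Insert 292: h=6, slots 6,7 occupied → index 10.
Insert 319: h=7, slot 7 occupied → index 8.
Insert 305: h=6, slots 6,7,10 occupied → index 2.
Table: [∅, ∅, 305, 679, ∅, ∅, 565, 513, 319, ∅, 292, ∅, ∅]

7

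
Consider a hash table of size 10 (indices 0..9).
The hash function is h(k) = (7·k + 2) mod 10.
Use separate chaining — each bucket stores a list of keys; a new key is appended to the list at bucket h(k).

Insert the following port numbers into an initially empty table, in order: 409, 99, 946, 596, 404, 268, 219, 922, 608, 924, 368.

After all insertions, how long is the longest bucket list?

3

Insert 409: h=5, bucket 5 empty -> new chain.
Insert 99: h=5, bucket 5 nonempty -> append to chain.
Insert 946: h=4, bucket 4 empty -> new chain.
Insert 596: h=4, bucket 4 nonempty -> append to chain.
Insert 404: h=0, bucket 0 empty -> new chain.
Insert 268: h=8, bucket 8 empty -> new chain.
Insert 219: h=5, bucket 5 nonempty -> append to chain.
Insert 922: h=6, bucket 6 empty -> new chain.
Insert 608: h=8, bucket 8 nonempty -> append to chain.
Insert 924: h=0, bucket 0 nonempty -> append to chain.
Insert 368: h=8, bucket 8 nonempty -> append to chain.
Final buckets:
0: 404 -> 924
1: -
2: -
3: -
4: 946 -> 596
5: 409 -> 99 -> 219
6: 922
7: -
8: 268 -> 608 -> 368
9: -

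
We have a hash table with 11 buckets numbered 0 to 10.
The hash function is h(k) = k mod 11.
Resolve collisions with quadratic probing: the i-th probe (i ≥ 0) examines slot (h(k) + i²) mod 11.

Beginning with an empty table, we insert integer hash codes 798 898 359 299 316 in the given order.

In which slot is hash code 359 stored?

798: h=6 => slot 6
898: h=7 => slot 7
359: h=7, probe 7,8 => slot 8
299: h=2 => slot 2
316: h=8, probe 8,9 => slot 9
Table: [-, -, 299, -, -, -, 798, 898, 359, 316, -]

8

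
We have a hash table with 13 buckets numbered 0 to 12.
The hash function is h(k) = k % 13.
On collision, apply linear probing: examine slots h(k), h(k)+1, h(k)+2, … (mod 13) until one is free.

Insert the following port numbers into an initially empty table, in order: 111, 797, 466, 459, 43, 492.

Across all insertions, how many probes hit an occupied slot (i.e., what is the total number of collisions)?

4

111: h=7 → slot 7
797: h=4 → slot 4
466: h=11 → slot 11
459: h=4, probe 4,5 → slot 5
43: h=4, probe 4,5,6 → slot 6
492: h=11, probe 11,12 → slot 12
Table: [., ., ., ., 797, 459, 43, 111, ., ., ., 466, 492]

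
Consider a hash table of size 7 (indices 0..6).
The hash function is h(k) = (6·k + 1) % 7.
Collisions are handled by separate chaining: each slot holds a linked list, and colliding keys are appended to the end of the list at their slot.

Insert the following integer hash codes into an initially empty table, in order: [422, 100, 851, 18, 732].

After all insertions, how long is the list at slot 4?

422 → bucket 6
100 → bucket 6 (collision)
851 → bucket 4
18 → bucket 4 (collision)
732 → bucket 4 (collision)
Final buckets:
0: ∅
1: ∅
2: ∅
3: ∅
4: 851 -> 18 -> 732
5: ∅
6: 422 -> 100

3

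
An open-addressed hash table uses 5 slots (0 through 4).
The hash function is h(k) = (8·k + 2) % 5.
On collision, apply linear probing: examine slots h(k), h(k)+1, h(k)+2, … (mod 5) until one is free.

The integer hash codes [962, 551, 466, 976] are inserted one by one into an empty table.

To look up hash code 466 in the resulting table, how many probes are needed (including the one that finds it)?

2

962 hashes to 3; slot 3 is free -> place at 3.
551 hashes to 0; slot 0 is free -> place at 0.
466 hashes to 0; 0 taken -> place at 1.
976 hashes to 0; 0,1 taken -> place at 2.
Table: [551, 466, 976, 962, -]
Lookup 466: h=0, probe 0,1 → found at 1.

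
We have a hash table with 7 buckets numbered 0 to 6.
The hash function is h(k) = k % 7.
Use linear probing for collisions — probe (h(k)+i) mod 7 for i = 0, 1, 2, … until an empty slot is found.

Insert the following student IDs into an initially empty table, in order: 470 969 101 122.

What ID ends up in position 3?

470 hashes to 1; slot 1 is free => place at 1.
969 hashes to 3; slot 3 is free => place at 3.
101 hashes to 3; 3 taken => place at 4.
122 hashes to 3; 3,4 taken => place at 5.
Table: [_, 470, _, 969, 101, 122, _]

969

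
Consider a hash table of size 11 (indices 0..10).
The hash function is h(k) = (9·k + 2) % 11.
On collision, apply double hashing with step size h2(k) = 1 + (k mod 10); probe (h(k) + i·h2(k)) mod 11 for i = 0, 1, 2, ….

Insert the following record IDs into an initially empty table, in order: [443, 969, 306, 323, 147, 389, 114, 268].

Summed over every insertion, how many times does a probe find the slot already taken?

4

Insert 443: h=7, slot 7 empty -> index 7.
Insert 969: h=0, slot 0 empty -> index 0.
Insert 306: h=6, slot 6 empty -> index 6.
Insert 323: h=5, slot 5 empty -> index 5.
Insert 147: h=5, h2=8, slot 5 occupied -> index 2.
Insert 389: h=5, h2=10, slot 5 occupied -> index 4.
Insert 114: h=5, h2=5, slot 5 occupied -> index 10.
Insert 268: h=5, h2=9, slot 5 occupied -> index 3.
Table: [969, -, 147, 268, 389, 323, 306, 443, -, -, 114]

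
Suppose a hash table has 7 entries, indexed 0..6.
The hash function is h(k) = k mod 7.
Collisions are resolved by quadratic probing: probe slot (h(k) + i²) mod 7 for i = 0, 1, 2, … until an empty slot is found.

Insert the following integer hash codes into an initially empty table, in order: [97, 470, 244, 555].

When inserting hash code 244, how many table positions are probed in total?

2

Insert 97: h=6, slot 6 empty → index 6.
Insert 470: h=1, slot 1 empty → index 1.
Insert 244: h=6, slot 6 occupied → index 0.
Insert 555: h=2, slot 2 empty → index 2.
Table: [244, 470, 555, _, _, _, 97]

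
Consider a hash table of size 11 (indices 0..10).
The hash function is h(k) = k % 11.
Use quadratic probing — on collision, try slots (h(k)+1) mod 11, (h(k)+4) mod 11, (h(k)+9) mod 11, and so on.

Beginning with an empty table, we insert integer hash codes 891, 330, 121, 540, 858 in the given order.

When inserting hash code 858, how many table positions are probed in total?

Insert 891: h=0, slot 0 empty => index 0.
Insert 330: h=0, slot 0 occupied => index 1.
Insert 121: h=0, slots 0,1 occupied => index 4.
Insert 540: h=1, slot 1 occupied => index 2.
Insert 858: h=0, slots 0,1,4 occupied => index 9.
Table: [891, 330, 540, —, 121, —, —, —, —, 858, —]

4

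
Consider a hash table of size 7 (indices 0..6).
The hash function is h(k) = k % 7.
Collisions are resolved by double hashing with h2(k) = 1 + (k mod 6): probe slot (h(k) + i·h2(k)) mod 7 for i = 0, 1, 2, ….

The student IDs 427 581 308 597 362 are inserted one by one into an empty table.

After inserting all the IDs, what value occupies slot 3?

308

427 hashes to 0; slot 0 is free → place at 0.
581 hashes to 0, h2=6; 0 taken → place at 6.
308 hashes to 0, h2=3; 0 taken → place at 3.
597 hashes to 2; slot 2 is free → place at 2.
362 hashes to 5; slot 5 is free → place at 5.
Table: [427, -, 597, 308, -, 362, 581]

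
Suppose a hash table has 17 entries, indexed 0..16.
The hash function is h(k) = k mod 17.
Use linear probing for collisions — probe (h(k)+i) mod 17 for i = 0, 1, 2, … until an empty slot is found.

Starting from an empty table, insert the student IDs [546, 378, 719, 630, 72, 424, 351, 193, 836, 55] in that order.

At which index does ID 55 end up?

8

546: h=2 => slot 2
378: h=4 => slot 4
719: h=5 => slot 5
630: h=1 => slot 1
72: h=4, probe 4,5,6 => slot 6
424: h=16 => slot 16
351: h=11 => slot 11
193: h=6, probe 6,7 => slot 7
836: h=3 => slot 3
55: h=4, probe 4,5,6,7,8 => slot 8
Table: [., 630, 546, 836, 378, 719, 72, 193, 55, ., ., 351, ., ., ., ., 424]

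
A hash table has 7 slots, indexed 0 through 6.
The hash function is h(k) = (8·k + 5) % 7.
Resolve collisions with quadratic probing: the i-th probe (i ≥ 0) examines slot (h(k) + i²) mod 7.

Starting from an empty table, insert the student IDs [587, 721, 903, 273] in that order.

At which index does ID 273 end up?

2

587 hashes to 4; slot 4 is free → place at 4.
721 hashes to 5; slot 5 is free → place at 5.
903 hashes to 5; 5 taken → place at 6.
273 hashes to 5; 5,6 taken → place at 2.
Table: [_, _, 273, _, 587, 721, 903]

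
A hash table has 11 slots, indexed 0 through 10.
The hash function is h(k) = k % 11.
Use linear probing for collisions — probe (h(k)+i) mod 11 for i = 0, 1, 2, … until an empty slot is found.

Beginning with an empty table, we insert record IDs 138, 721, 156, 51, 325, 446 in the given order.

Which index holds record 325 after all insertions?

138: h=6 => slot 6
721: h=6, probe 6,7 => slot 7
156: h=2 => slot 2
51: h=7, probe 7,8 => slot 8
325: h=6, probe 6,7,8,9 => slot 9
446: h=6, probe 6,7,8,9,10 => slot 10
Table: [_, _, 156, _, _, _, 138, 721, 51, 325, 446]

9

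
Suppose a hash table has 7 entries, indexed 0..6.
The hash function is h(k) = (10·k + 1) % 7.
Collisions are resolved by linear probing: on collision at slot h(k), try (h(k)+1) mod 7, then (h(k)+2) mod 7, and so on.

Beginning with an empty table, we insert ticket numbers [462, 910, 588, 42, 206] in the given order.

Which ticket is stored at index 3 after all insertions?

Insert 462: h=1, slot 1 empty => index 1.
Insert 910: h=1, slot 1 occupied => index 2.
Insert 588: h=1, slots 1,2 occupied => index 3.
Insert 42: h=1, slots 1,2,3 occupied => index 4.
Insert 206: h=3, slots 3,4 occupied => index 5.
Table: [_, 462, 910, 588, 42, 206, _]

588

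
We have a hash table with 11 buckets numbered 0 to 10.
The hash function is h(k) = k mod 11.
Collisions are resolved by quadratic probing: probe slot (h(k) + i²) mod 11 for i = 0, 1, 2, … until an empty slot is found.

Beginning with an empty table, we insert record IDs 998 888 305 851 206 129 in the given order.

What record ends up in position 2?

129

998 hashes to 8; slot 8 is free -> place at 8.
888 hashes to 8; 8 taken -> place at 9.
305 hashes to 8; 8,9 taken -> place at 1.
851 hashes to 4; slot 4 is free -> place at 4.
206 hashes to 8; 8,9,1 taken -> place at 6.
129 hashes to 8; 8,9,1,6 taken -> place at 2.
Table: [., 305, 129, ., 851, ., 206, ., 998, 888, .]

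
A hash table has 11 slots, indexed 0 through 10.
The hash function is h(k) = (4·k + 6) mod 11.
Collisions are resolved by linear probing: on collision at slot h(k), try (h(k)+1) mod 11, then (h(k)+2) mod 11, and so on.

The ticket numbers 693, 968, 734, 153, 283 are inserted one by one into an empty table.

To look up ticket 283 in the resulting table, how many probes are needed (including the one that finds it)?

4

693 hashes to 6; slot 6 is free → place at 6.
968 hashes to 6; 6 taken → place at 7.
734 hashes to 5; slot 5 is free → place at 5.
153 hashes to 2; slot 2 is free → place at 2.
283 hashes to 5; 5,6,7 taken → place at 8.
Table: [-, -, 153, -, -, 734, 693, 968, 283, -, -]
Lookup 283: h=5, probe 5,6,7,8 → found at 8.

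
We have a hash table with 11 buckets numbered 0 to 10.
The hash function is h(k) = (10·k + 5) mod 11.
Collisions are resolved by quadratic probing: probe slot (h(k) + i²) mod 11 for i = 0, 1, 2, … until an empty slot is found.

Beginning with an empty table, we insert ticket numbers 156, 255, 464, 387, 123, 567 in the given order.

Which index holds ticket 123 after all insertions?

156: h=3 => slot 3
255: h=3, probe 3,4 => slot 4
464: h=3, probe 3,4,7 => slot 7
387: h=3, probe 3,4,7,1 => slot 1
123: h=3, probe 3,4,7,1,8 => slot 8
567: h=10 => slot 10
Table: [_, 387, _, 156, 255, _, _, 464, 123, _, 567]

8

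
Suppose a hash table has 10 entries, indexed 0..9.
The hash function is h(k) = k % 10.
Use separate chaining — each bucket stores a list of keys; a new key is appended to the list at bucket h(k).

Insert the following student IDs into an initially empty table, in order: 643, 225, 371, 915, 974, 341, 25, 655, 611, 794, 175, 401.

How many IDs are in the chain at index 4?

Insert 643: h=3, bucket 3 empty -> new chain.
Insert 225: h=5, bucket 5 empty -> new chain.
Insert 371: h=1, bucket 1 empty -> new chain.
Insert 915: h=5, bucket 5 nonempty -> append to chain.
Insert 974: h=4, bucket 4 empty -> new chain.
Insert 341: h=1, bucket 1 nonempty -> append to chain.
Insert 25: h=5, bucket 5 nonempty -> append to chain.
Insert 655: h=5, bucket 5 nonempty -> append to chain.
Insert 611: h=1, bucket 1 nonempty -> append to chain.
Insert 794: h=4, bucket 4 nonempty -> append to chain.
Insert 175: h=5, bucket 5 nonempty -> append to chain.
Insert 401: h=1, bucket 1 nonempty -> append to chain.
Final buckets:
0: _
1: 371 -> 341 -> 611 -> 401
2: _
3: 643
4: 974 -> 794
5: 225 -> 915 -> 25 -> 655 -> 175
6: _
7: _
8: _
9: _

2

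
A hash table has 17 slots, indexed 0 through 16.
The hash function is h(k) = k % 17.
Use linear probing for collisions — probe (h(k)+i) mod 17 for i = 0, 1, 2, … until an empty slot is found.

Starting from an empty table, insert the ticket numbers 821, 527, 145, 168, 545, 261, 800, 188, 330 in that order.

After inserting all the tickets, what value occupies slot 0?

821 hashes to 5; slot 5 is free → place at 5.
527 hashes to 0; slot 0 is free → place at 0.
145 hashes to 9; slot 9 is free → place at 9.
168 hashes to 15; slot 15 is free → place at 15.
545 hashes to 1; slot 1 is free → place at 1.
261 hashes to 6; slot 6 is free → place at 6.
800 hashes to 1; 1 taken → place at 2.
188 hashes to 1; 1,2 taken → place at 3.
330 hashes to 7; slot 7 is free → place at 7.
Table: [527, 545, 800, 188, ., 821, 261, 330, ., 145, ., ., ., ., ., 168, .]

527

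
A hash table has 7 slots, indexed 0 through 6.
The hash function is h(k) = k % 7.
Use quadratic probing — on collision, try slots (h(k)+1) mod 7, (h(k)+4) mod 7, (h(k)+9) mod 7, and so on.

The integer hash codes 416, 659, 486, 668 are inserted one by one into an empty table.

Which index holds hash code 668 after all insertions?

416 hashes to 3; slot 3 is free → place at 3.
659 hashes to 1; slot 1 is free → place at 1.
486 hashes to 3; 3 taken → place at 4.
668 hashes to 3; 3,4 taken → place at 0.
Table: [668, 659, _, 416, 486, _, _]

0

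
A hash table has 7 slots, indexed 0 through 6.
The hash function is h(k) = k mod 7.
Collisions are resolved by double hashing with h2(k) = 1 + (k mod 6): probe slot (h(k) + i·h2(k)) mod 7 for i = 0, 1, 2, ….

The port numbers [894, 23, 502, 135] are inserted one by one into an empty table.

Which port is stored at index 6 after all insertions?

894: h=5 -> slot 5
23: h=2 -> slot 2
502: h=5, h2=5, probe 5,3 -> slot 3
135: h=2, h2=4, probe 2,6 -> slot 6
Table: [∅, ∅, 23, 502, ∅, 894, 135]

135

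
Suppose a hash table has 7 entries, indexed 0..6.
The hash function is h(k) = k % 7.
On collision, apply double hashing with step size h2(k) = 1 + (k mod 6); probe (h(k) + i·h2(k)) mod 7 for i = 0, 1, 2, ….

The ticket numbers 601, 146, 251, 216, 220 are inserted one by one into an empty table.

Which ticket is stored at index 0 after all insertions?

216

601: h=6 -> slot 6
146: h=6, h2=3, probe 6,2 -> slot 2
251: h=6, h2=6, probe 6,5 -> slot 5
216: h=6, h2=1, probe 6,0 -> slot 0
220: h=3 -> slot 3
Table: [216, _, 146, 220, _, 251, 601]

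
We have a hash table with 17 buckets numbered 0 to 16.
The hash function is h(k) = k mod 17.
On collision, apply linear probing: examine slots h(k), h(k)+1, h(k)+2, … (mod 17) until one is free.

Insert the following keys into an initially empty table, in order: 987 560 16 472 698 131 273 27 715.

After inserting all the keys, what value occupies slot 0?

Insert 987: h=1, slot 1 empty => index 1.
Insert 560: h=16, slot 16 empty => index 16.
Insert 16: h=16, slot 16 occupied => index 0.
Insert 472: h=13, slot 13 empty => index 13.
Insert 698: h=1, slot 1 occupied => index 2.
Insert 131: h=12, slot 12 empty => index 12.
Insert 273: h=1, slots 1,2 occupied => index 3.
Insert 27: h=10, slot 10 empty => index 10.
Insert 715: h=1, slots 1,2,3 occupied => index 4.
Table: [16, 987, 698, 273, 715, —, —, —, —, —, 27, —, 131, 472, —, —, 560]

16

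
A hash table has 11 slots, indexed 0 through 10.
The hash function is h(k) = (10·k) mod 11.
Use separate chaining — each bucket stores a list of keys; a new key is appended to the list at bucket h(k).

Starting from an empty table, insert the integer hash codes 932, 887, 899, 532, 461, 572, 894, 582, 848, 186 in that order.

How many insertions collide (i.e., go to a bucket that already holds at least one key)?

Insert 932: h=3, bucket 3 empty → new chain.
Insert 887: h=4, bucket 4 empty → new chain.
Insert 899: h=3, bucket 3 nonempty → append to chain.
Insert 532: h=7, bucket 7 empty → new chain.
Insert 461: h=1, bucket 1 empty → new chain.
Insert 572: h=0, bucket 0 empty → new chain.
Insert 894: h=8, bucket 8 empty → new chain.
Insert 582: h=1, bucket 1 nonempty → append to chain.
Insert 848: h=10, bucket 10 empty → new chain.
Insert 186: h=1, bucket 1 nonempty → append to chain.
Final buckets:
0: 572
1: 461 -> 582 -> 186
2: ∅
3: 932 -> 899
4: 887
5: ∅
6: ∅
7: 532
8: 894
9: ∅
10: 848

3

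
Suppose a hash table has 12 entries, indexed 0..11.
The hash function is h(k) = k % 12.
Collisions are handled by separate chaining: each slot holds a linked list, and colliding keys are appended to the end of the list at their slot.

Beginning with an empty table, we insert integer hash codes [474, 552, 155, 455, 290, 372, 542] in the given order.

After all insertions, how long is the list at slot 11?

2

Insert 474: h=6, bucket 6 empty -> new chain.
Insert 552: h=0, bucket 0 empty -> new chain.
Insert 155: h=11, bucket 11 empty -> new chain.
Insert 455: h=11, bucket 11 nonempty -> append to chain.
Insert 290: h=2, bucket 2 empty -> new chain.
Insert 372: h=0, bucket 0 nonempty -> append to chain.
Insert 542: h=2, bucket 2 nonempty -> append to chain.
Final buckets:
0: 552 -> 372
1: —
2: 290 -> 542
3: —
4: —
5: —
6: 474
7: —
8: —
9: —
10: —
11: 155 -> 455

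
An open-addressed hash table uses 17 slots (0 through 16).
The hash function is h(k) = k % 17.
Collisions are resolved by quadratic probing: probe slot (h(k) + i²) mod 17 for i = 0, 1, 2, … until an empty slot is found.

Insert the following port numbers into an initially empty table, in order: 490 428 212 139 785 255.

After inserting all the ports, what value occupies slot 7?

490 hashes to 14; slot 14 is free → place at 14.
428 hashes to 3; slot 3 is free → place at 3.
212 hashes to 8; slot 8 is free → place at 8.
139 hashes to 3; 3 taken → place at 4.
785 hashes to 3; 3,4 taken → place at 7.
255 hashes to 0; slot 0 is free → place at 0.
Table: [255, ., ., 428, 139, ., ., 785, 212, ., ., ., ., ., 490, ., .]

785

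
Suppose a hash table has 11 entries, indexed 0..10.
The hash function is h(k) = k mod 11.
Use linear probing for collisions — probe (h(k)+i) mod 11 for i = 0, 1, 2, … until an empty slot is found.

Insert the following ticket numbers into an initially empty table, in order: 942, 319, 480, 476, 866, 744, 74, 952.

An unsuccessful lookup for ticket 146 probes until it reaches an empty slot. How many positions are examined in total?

2

Insert 942: h=7, slot 7 empty => index 7.
Insert 319: h=0, slot 0 empty => index 0.
Insert 480: h=7, slot 7 occupied => index 8.
Insert 476: h=3, slot 3 empty => index 3.
Insert 866: h=8, slot 8 occupied => index 9.
Insert 744: h=7, slots 7,8,9 occupied => index 10.
Insert 74: h=8, slots 8,9,10,0 occupied => index 1.
Insert 952: h=6, slot 6 empty => index 6.
Table: [319, 74, —, 476, —, —, 952, 942, 480, 866, 744]
Lookup 146: h=3, probe 3,4 → slot 4 empty, not found.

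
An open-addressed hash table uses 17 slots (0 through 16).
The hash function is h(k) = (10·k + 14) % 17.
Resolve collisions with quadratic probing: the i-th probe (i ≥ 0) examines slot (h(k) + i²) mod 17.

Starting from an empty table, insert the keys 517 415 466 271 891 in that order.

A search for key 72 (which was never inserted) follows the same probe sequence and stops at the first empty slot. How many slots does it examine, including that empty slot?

517: h=16 => slot 16
415: h=16, probe 16,0 => slot 0
466: h=16, probe 16,0,3 => slot 3
271: h=4 => slot 4
891: h=16, probe 16,0,3,8 => slot 8
Table: [415, ∅, ∅, 466, 271, ∅, ∅, ∅, 891, ∅, ∅, ∅, ∅, ∅, ∅, ∅, 517]
Lookup 72: h=3, probe 3,4,7 → slot 7 empty, not found.

3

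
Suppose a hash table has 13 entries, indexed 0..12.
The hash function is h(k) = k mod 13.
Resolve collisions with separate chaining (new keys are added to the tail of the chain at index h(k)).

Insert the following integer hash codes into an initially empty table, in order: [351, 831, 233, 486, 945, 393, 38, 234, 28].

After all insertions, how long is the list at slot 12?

Insert 351: h=0, bucket 0 empty -> new chain.
Insert 831: h=12, bucket 12 empty -> new chain.
Insert 233: h=12, bucket 12 nonempty -> append to chain.
Insert 486: h=5, bucket 5 empty -> new chain.
Insert 945: h=9, bucket 9 empty -> new chain.
Insert 393: h=3, bucket 3 empty -> new chain.
Insert 38: h=12, bucket 12 nonempty -> append to chain.
Insert 234: h=0, bucket 0 nonempty -> append to chain.
Insert 28: h=2, bucket 2 empty -> new chain.
Final buckets:
0: 351 -> 234
1: ∅
2: 28
3: 393
4: ∅
5: 486
6: ∅
7: ∅
8: ∅
9: 945
10: ∅
11: ∅
12: 831 -> 233 -> 38

3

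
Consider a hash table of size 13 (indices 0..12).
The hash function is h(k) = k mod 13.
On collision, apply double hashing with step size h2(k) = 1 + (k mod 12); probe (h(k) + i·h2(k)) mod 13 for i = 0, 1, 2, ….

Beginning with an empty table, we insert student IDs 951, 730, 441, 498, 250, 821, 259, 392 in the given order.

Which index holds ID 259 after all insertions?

951: h=2 => slot 2
730: h=2, h2=11, probe 2,0 => slot 0
441: h=12 => slot 12
498: h=4 => slot 4
250: h=3 => slot 3
821: h=2, h2=6, probe 2,8 => slot 8
259: h=12, h2=8, probe 12,7 => slot 7
392: h=2, h2=9, probe 2,11 => slot 11
Table: [730, —, 951, 250, 498, —, —, 259, 821, —, —, 392, 441]

7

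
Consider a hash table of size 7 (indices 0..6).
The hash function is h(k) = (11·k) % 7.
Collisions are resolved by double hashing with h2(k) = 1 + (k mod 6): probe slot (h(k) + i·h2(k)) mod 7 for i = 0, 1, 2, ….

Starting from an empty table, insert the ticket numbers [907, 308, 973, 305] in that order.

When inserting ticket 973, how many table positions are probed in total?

3

907: h=2 => slot 2
308: h=0 => slot 0
973: h=0, h2=2, probe 0,2,4 => slot 4
305: h=2, h2=6, probe 2,1 => slot 1
Table: [308, 305, 907, ., 973, ., .]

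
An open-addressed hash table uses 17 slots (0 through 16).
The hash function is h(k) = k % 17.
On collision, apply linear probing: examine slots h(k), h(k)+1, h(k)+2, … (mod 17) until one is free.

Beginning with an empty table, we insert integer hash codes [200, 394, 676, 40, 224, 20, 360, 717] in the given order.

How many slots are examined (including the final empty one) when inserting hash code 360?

5

200: h=13 → slot 13
394: h=3 → slot 3
676: h=13, probe 13,14 → slot 14
40: h=6 → slot 6
224: h=3, probe 3,4 → slot 4
20: h=3, probe 3,4,5 → slot 5
360: h=3, probe 3,4,5,6,7 → slot 7
717: h=3, probe 3,4,5,6,7,8 → slot 8
Table: [∅, ∅, ∅, 394, 224, 20, 40, 360, 717, ∅, ∅, ∅, ∅, 200, 676, ∅, ∅]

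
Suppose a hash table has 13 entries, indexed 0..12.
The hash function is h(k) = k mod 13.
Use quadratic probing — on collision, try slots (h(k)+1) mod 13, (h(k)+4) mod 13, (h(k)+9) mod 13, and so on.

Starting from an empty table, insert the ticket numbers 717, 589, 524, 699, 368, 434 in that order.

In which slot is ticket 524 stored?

5

Insert 717: h=2, slot 2 empty → index 2.
Insert 589: h=4, slot 4 empty → index 4.
Insert 524: h=4, slot 4 occupied → index 5.
Insert 699: h=10, slot 10 empty → index 10.
Insert 368: h=4, slots 4,5 occupied → index 8.
Insert 434: h=5, slot 5 occupied → index 6.
Table: [∅, ∅, 717, ∅, 589, 524, 434, ∅, 368, ∅, 699, ∅, ∅]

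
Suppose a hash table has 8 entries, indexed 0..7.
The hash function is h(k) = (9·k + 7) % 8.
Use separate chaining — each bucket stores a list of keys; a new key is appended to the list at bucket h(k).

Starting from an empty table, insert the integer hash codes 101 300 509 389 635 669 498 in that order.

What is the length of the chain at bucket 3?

1

101 → bucket 4
300 → bucket 3
509 → bucket 4 (collision)
389 → bucket 4 (collision)
635 → bucket 2
669 → bucket 4 (collision)
498 → bucket 1
Final buckets:
0: _
1: 498
2: 635
3: 300
4: 101 -> 509 -> 389 -> 669
5: _
6: _
7: _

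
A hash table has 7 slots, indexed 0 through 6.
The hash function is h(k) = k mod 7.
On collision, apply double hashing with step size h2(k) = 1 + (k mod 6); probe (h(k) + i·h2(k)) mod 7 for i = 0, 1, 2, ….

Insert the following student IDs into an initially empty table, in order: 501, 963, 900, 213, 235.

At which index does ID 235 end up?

6

Insert 501: h=4, slot 4 empty → index 4.
Insert 963: h=4, h2=4, slot 4 occupied → index 1.
Insert 900: h=4, h2=1, slot 4 occupied → index 5.
Insert 213: h=3, slot 3 empty → index 3.
Insert 235: h=4, h2=2, slot 4 occupied → index 6.
Table: [-, 963, -, 213, 501, 900, 235]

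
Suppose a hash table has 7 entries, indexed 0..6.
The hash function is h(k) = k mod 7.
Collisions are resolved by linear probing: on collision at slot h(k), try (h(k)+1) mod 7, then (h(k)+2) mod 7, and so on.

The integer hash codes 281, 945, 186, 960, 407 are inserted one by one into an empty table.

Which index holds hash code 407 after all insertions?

3

281 hashes to 1; slot 1 is free => place at 1.
945 hashes to 0; slot 0 is free => place at 0.
186 hashes to 4; slot 4 is free => place at 4.
960 hashes to 1; 1 taken => place at 2.
407 hashes to 1; 1,2 taken => place at 3.
Table: [945, 281, 960, 407, 186, —, —]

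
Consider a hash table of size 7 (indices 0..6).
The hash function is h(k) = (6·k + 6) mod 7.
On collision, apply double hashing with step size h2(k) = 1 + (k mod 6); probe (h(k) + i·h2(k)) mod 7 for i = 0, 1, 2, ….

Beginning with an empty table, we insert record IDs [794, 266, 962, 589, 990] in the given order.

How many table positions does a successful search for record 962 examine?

794: h=3 => slot 3
266: h=6 => slot 6
962: h=3, h2=3, probe 3,6,2 => slot 2
589: h=5 => slot 5
990: h=3, h2=1, probe 3,4 => slot 4
Table: [_, _, 962, 794, 990, 589, 266]
Lookup 962: h=3, h2=3, probe 3,6,2 → found at 2.

3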